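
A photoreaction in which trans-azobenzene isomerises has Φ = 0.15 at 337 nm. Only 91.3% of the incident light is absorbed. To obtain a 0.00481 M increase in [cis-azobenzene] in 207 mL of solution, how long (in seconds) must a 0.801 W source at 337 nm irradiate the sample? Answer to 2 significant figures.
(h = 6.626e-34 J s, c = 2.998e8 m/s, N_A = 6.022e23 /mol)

Product: (0.00481 M)(0.207 L) = 9.957e-4 mol.
Photons that must be absorbed: 9.957e-4 / 0.15 = 0.006638 mol.
Incident photons needed: 0.006638 / 0.913 = 0.007271 mol.
Photon energy: hc/λ = 5.895e-19 J; per mole, 3.550e5 J mol⁻¹.
Energy required: 0.007271 × 3.550e5 = 2581 J.
Time: 2581 J / 0.801 W = 3200 s.

t ≈ 3200 s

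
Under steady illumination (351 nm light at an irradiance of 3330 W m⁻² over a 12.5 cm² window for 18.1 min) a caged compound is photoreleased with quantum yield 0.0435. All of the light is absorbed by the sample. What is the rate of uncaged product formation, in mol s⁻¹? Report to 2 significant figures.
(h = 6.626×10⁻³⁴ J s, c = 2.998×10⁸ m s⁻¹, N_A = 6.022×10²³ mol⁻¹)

Photon energy at 351 nm: hc/λ = (6.626×10⁻³⁴)(2.998×10⁸)/(351×10⁻⁹) = 5.659×10⁻¹⁹ J.
Energy delivered: (3330 W m⁻²)(12.5×10⁻⁴ m²)(1086 s) = 4520 J.
Photons incident: 4520 / 5.659×10⁻¹⁹ = 7.987×10²¹, i.e. 7.987×10²¹/6.022×10²³ = 0.01326 mol.
Product formed: 0.0435 × 0.01326 = 5.768×10⁻⁴ mol.
Rate: 5.768×10⁻⁴ / 1086 s = 5.3×10⁻⁷ mol s⁻¹.

5.3×10⁻⁷ mol s⁻¹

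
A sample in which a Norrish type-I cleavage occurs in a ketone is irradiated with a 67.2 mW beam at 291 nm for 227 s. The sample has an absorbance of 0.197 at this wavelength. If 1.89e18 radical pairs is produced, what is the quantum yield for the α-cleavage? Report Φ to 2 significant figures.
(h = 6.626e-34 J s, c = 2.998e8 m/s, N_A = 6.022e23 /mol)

Φ = 0.23

Product: 1.89e18 / 6.022e23 = 3.138e-6 mol.
Photon energy at 291 nm: hc/λ = (6.626e-34)(2.998e8)/(291e-9) = 6.826e-19 J.
Energy delivered: (67.2 mW)(227 s) = 15.25 J.
Photons incident: 15.25 / 6.826e-19 = 2.234e19, i.e. 2.234e19/6.022e23 = 3.710e-5 mol.
Fraction absorbed: 1 − 10^(−0.197) = 0.3647.
Photons absorbed: 0.3647 × 3.710e-5 = 1.353e-5 mol.
Φ = 3.138e-6 mol / 1.353e-5 mol photons = 0.23.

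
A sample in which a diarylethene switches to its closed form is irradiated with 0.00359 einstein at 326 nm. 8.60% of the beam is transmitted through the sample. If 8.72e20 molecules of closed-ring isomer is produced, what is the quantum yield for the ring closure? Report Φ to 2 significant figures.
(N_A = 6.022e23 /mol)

Product: 8.72e20 / 6.022e23 = 0.001448 mol.
Fraction absorbed: 1 − 8.60/100 = 0.9140.
Photons absorbed: 0.9140 × 0.00359 = 0.003281 mol.
Φ = 0.001448 mol / 0.003281 mol photons = 0.44.

Φ = 0.44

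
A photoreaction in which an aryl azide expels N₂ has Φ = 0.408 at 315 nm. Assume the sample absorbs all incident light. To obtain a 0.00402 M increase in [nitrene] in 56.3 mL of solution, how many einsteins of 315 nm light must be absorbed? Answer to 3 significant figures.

Product: (0.00402 M)(0.0563 L) = 2.263e-4 mol.
Photons that must be absorbed: 2.263e-4 / 0.408 = 5.547e-4 mol.

5.55e-4 einstein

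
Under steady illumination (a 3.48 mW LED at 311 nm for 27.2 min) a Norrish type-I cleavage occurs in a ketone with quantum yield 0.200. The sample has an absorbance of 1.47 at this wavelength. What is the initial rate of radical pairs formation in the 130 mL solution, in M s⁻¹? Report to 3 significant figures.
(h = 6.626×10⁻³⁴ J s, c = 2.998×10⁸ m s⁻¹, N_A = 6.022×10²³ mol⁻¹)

1.34×10⁻⁸ M s⁻¹

Photon energy at 311 nm: hc/λ = (6.626×10⁻³⁴)(2.998×10⁸)/(311×10⁻⁹) = 6.387×10⁻¹⁹ J.
Energy delivered: (3.48 mW)(1632 s) = 5.679 J.
Photons incident: 5.679 / 6.387×10⁻¹⁹ = 8.891×10¹⁸, i.e. 8.891×10¹⁸/6.022×10²³ = 1.476×10⁻⁵ mol.
Fraction absorbed: 1 − 10^(−1.47) = 0.9661.
Photons absorbed: 0.9661 × 1.476×10⁻⁵ = 1.426×10⁻⁵ mol.
Product formed: 0.200 × 1.426×10⁻⁵ = 2.852×10⁻⁶ mol.
Rate: 2.852×10⁻⁶ mol / (1632 s × 0.13 L) = 1.34×10⁻⁸ M s⁻¹.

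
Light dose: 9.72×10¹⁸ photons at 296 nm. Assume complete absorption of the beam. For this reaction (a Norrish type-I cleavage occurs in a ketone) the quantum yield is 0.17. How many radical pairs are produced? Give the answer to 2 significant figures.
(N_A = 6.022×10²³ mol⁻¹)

1.7×10¹⁸ radical pairs

Moles of photons: 9.72×10¹⁸ / 6.022×10²³ = 1.614×10⁻⁵ mol.
Product: Φ × n_abs = 0.17 × 1.614×10⁻⁵ = 2.744×10⁻⁶ mol.
As a count: 2.744×10⁻⁶ × 6.022×10²³ = 1.7×10¹⁸.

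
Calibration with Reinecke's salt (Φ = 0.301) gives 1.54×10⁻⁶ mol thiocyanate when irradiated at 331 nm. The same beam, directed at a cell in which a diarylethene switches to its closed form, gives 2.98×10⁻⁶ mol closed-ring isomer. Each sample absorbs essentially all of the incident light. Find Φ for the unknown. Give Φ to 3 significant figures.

Photons absorbed by the actinometer: 1.54×10⁻⁶ / 0.301 = 5.116×10⁻⁶ mol.
Φ(unknown) = 2.98×10⁻⁶ / 5.116×10⁻⁶ = 0.582.

Φ = 0.582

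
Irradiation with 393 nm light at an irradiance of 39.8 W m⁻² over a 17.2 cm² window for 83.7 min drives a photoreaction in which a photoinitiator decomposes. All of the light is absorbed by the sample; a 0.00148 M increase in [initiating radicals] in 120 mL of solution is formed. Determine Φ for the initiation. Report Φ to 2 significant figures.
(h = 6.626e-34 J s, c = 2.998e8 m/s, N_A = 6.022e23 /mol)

Product: (0.00148 M)(0.12 L) = 1.776e-4 mol.
Photon energy at 393 nm: hc/λ = (6.626e-34)(2.998e8)/(393e-9) = 5.055e-19 J.
Energy delivered: (39.8 W m⁻²)(17.2e-4 m²)(5022 s) = 343.8 J.
Photons incident: 343.8 / 5.055e-19 = 6.801e20, i.e. 6.801e20/6.022e23 = 0.001129 mol.
Φ = 1.776e-4 mol / 0.001129 mol photons = 0.16.

Φ = 0.16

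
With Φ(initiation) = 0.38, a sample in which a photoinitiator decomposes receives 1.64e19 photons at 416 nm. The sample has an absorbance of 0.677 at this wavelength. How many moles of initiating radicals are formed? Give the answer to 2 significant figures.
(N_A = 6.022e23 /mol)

8.2e-6 mol

Moles of photons: 1.64e19 / 6.022e23 = 2.723e-5 mol.
Fraction absorbed: 1 − 10^(−0.677) = 0.7896.
Photons absorbed: 0.7896 × 2.723e-5 = 2.150e-5 mol.
Product: Φ × n_abs = 0.38 × 2.150e-5 = 8.170e-6 mol.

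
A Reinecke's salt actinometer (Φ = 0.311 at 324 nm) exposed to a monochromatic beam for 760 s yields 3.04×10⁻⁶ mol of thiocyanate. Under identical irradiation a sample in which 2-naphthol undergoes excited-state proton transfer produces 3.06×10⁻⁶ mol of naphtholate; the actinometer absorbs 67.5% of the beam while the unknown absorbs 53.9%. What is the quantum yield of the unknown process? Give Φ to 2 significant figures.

Φ = 0.39

Photons absorbed by the actinometer: 3.04×10⁻⁶ / 0.311 = 9.775×10⁻⁶ mol.
Incident flux: 9.775×10⁻⁶ / 0.675 = 1.448×10⁻⁵ einstein.
Absorbed by unknown: 0.539 × 1.448×10⁻⁵ = 7.805×10⁻⁶ mol.
Φ(unknown) = 3.06×10⁻⁶ / 7.805×10⁻⁶ = 0.39.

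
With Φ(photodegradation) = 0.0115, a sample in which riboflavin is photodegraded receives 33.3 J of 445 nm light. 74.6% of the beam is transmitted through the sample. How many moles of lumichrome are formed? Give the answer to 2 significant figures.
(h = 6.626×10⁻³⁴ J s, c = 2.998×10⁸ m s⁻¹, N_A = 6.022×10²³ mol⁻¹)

3.6×10⁻⁷ mol

Photon energy at 445 nm: hc/λ = (6.626×10⁻³⁴)(2.998×10⁸)/(445×10⁻⁹) = 4.464×10⁻¹⁹ J.
Photons incident: 33.3 / 4.464×10⁻¹⁹ = 7.460×10¹⁹, i.e. 7.460×10¹⁹/6.022×10²³ = 1.239×10⁻⁴ mol.
Fraction absorbed: 1 − 74.6/100 = 0.2540.
Photons absorbed: 0.2540 × 1.239×10⁻⁴ = 3.147×10⁻⁵ mol.
Product: Φ × n_abs = 0.0115 × 3.147×10⁻⁵ = 3.619×10⁻⁷ mol.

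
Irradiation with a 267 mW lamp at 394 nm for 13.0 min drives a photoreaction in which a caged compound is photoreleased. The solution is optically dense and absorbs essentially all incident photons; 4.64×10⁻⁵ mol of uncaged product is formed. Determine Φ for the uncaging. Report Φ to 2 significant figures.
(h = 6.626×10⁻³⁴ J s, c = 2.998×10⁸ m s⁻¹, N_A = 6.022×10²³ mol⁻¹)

Φ = 0.068

Photon energy at 394 nm: hc/λ = (6.626×10⁻³⁴)(2.998×10⁸)/(394×10⁻⁹) = 5.042×10⁻¹⁹ J.
Energy delivered: (267 mW)(780 s) = 208.3 J.
Photons incident: 208.3 / 5.042×10⁻¹⁹ = 4.131×10²⁰, i.e. 4.131×10²⁰/6.022×10²³ = 6.860×10⁻⁴ mol.
Φ = 4.64×10⁻⁵ mol / 6.860×10⁻⁴ mol photons = 0.068.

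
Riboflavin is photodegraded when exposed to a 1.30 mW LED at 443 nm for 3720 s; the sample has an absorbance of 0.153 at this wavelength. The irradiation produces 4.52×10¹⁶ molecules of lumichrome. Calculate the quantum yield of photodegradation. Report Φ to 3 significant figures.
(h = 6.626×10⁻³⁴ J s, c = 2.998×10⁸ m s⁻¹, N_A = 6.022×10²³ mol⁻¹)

Product: 4.52×10¹⁶ / 6.022×10²³ = 7.506×10⁻⁸ mol.
Photon energy at 443 nm: hc/λ = (6.626×10⁻³⁴)(2.998×10⁸)/(443×10⁻⁹) = 4.484×10⁻¹⁹ J.
Energy delivered: (1.30 mW)(3720 s) = 4.836 J.
Photons incident: 4.836 / 4.484×10⁻¹⁹ = 1.079×10¹⁹, i.e. 1.079×10¹⁹/6.022×10²³ = 1.792×10⁻⁵ mol.
Fraction absorbed: 1 − 10^(−0.153) = 0.2969.
Photons absorbed: 0.2969 × 1.792×10⁻⁵ = 5.320×10⁻⁶ mol.
Φ = 7.506×10⁻⁸ mol / 5.320×10⁻⁶ mol photons = 0.0141.

Φ = 0.0141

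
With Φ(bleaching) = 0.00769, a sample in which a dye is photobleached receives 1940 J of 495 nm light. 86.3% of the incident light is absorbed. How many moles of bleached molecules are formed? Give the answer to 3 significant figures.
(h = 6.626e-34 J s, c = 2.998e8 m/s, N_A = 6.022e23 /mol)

5.33e-5 mol

Photon energy at 495 nm: hc/λ = (6.626e-34)(2.998e8)/(495e-9) = 4.013e-19 J.
Photons incident: 1940 / 4.013e-19 = 4.834e21, i.e. 4.834e21/6.022e23 = 0.008027 mol.
Photons absorbed: 0.863 × 0.008027 = 0.006927 mol.
Product: Φ × n_abs = 0.00769 × 0.006927 = 5.327e-5 mol.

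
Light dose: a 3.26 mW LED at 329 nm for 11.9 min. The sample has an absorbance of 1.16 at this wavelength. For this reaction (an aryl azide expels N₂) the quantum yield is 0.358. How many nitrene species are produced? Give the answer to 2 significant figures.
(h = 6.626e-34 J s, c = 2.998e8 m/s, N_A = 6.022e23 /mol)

1.3e18 species

Photon energy at 329 nm: hc/λ = (6.626e-34)(2.998e8)/(329e-9) = 6.038e-19 J.
Energy delivered: (3.26 mW)(714 s) = 2.328 J.
Photons incident: 2.328 / 6.038e-19 = 3.856e18, i.e. 3.856e18/6.022e23 = 6.403e-6 mol.
Fraction absorbed: 1 − 10^(−1.16) = 0.9308.
Photons absorbed: 0.9308 × 6.403e-6 = 5.960e-6 mol.
Product: Φ × n_abs = 0.358 × 5.960e-6 = 2.134e-6 mol.
As a count: 2.134e-6 × 6.022e23 = 1.3e18.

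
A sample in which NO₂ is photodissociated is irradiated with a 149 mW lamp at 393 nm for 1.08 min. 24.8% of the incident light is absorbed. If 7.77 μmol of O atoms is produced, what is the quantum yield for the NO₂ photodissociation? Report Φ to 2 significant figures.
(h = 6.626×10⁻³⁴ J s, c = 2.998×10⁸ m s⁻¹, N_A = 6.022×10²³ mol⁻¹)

Product: 7.77 μmol = 7.77×10⁻⁶ mol.
Photon energy at 393 nm: hc/λ = (6.626×10⁻³⁴)(2.998×10⁸)/(393×10⁻⁹) = 5.055×10⁻¹⁹ J.
Energy delivered: (149 mW)(64.8 s) = 9.655 J.
Photons incident: 9.655 / 5.055×10⁻¹⁹ = 1.910×10¹⁹, i.e. 1.910×10¹⁹/6.022×10²³ = 3.172×10⁻⁵ mol.
Photons absorbed: 0.248 × 3.172×10⁻⁵ = 7.867×10⁻⁶ mol.
Φ = 7.77×10⁻⁶ mol / 7.867×10⁻⁶ mol photons = 0.99.

Φ = 0.99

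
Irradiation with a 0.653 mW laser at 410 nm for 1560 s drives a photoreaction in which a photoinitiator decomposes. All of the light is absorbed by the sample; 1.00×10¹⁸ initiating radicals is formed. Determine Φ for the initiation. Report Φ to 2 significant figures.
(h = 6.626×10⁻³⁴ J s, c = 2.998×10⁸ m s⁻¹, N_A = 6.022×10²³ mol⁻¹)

Product: 1.00×10¹⁸ / 6.022×10²³ = 1.661×10⁻⁶ mol.
Photon energy at 410 nm: hc/λ = (6.626×10⁻³⁴)(2.998×10⁸)/(410×10⁻⁹) = 4.845×10⁻¹⁹ J.
Energy delivered: (0.653 mW)(1560 s) = 1.019 J.
Photons incident: 1.019 / 4.845×10⁻¹⁹ = 2.103×10¹⁸, i.e. 2.103×10¹⁸/6.022×10²³ = 3.492×10⁻⁶ mol.
Φ = 1.661×10⁻⁶ mol / 3.492×10⁻⁶ mol photons = 0.48.

Φ = 0.48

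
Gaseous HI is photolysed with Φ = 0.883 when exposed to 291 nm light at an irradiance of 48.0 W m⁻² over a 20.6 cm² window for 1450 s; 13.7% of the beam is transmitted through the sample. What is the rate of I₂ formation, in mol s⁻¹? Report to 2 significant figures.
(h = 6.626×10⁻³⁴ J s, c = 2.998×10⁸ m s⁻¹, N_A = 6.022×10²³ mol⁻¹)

1.8×10⁻⁷ mol s⁻¹

Photon energy at 291 nm: hc/λ = (6.626×10⁻³⁴)(2.998×10⁸)/(291×10⁻⁹) = 6.826×10⁻¹⁹ J.
Energy delivered: (48.0 W m⁻²)(20.6×10⁻⁴ m²)(1450 s) = 143.4 J.
Photons incident: 143.4 / 6.826×10⁻¹⁹ = 2.101×10²⁰, i.e. 2.101×10²⁰/6.022×10²³ = 3.489×10⁻⁴ mol.
Fraction absorbed: 1 − 13.7/100 = 0.8630.
Photons absorbed: 0.8630 × 3.489×10⁻⁴ = 3.011×10⁻⁴ mol.
Product formed: 0.883 × 3.011×10⁻⁴ = 2.659×10⁻⁴ mol.
Rate: 2.659×10⁻⁴ / 1450 s = 1.8×10⁻⁷ mol s⁻¹.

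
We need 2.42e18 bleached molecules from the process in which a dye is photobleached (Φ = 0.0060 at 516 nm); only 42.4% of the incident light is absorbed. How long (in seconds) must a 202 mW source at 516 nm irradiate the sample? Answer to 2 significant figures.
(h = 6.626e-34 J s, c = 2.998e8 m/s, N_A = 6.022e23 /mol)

Product: 2.42e18 / 6.022e23 = 4.019e-6 mol.
Photons that must be absorbed: 4.019e-6 / 0.0060 = 6.698e-4 mol.
Incident photons needed: 6.698e-4 / 0.424 = 0.001580 mol.
Photon energy: hc/λ = 3.850e-19 J; per mole, 2.318e5 J mol⁻¹.
Energy required: 0.001580 × 2.318e5 = 366.2 J.
Time: 366.2 J / 0.202 W = 1800 s.

t ≈ 1800 s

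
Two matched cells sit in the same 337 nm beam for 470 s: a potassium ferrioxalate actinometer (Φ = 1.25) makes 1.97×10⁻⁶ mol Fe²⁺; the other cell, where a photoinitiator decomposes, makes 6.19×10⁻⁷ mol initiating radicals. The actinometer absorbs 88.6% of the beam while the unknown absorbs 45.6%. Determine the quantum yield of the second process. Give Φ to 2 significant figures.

Φ = 0.76

Photons absorbed by the actinometer: 1.97×10⁻⁶ / 1.25 = 1.576×10⁻⁶ mol.
Incident flux: 1.576×10⁻⁶ / 0.886 = 1.779×10⁻⁶ einstein.
Absorbed by unknown: 0.456 × 1.779×10⁻⁶ = 8.112×10⁻⁷ mol.
Φ(unknown) = 6.19×10⁻⁷ / 8.112×10⁻⁷ = 0.76.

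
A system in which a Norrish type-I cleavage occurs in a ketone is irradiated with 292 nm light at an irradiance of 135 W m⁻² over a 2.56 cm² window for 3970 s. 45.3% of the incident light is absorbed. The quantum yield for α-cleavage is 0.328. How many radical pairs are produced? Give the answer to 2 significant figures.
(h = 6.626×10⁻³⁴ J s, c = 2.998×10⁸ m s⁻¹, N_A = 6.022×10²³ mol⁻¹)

3.0×10¹⁹ radical pairs

Photon energy at 292 nm: hc/λ = (6.626×10⁻³⁴)(2.998×10⁸)/(292×10⁻⁹) = 6.803×10⁻¹⁹ J.
Energy delivered: (135 W m⁻²)(2.56×10⁻⁴ m²)(3970 s) = 137.2 J.
Photons incident: 137.2 / 6.803×10⁻¹⁹ = 2.017×10²⁰, i.e. 2.017×10²⁰/6.022×10²³ = 3.349×10⁻⁴ mol.
Photons absorbed: 0.453 × 3.349×10⁻⁴ = 1.517×10⁻⁴ mol.
Product: Φ × n_abs = 0.328 × 1.517×10⁻⁴ = 4.976×10⁻⁵ mol.
As a count: 4.976×10⁻⁵ × 6.022×10²³ = 3.0×10¹⁹.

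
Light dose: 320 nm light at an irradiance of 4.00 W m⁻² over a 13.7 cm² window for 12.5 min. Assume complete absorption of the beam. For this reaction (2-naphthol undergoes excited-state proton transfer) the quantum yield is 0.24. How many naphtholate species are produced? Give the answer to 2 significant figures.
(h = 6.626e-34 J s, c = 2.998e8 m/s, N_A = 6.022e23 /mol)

Photon energy at 320 nm: hc/λ = (6.626e-34)(2.998e8)/(320e-9) = 6.208e-19 J.
Energy delivered: (4.00 W m⁻²)(13.7e-4 m²)(750 s) = 4.110 J.
Photons incident: 4.110 / 6.208e-19 = 6.620e18, i.e. 6.620e18/6.022e23 = 1.099e-5 mol.
Product: Φ × n_abs = 0.24 × 1.099e-5 = 2.638e-6 mol.
As a count: 2.638e-6 × 6.022e23 = 1.6e18.

1.6e18 species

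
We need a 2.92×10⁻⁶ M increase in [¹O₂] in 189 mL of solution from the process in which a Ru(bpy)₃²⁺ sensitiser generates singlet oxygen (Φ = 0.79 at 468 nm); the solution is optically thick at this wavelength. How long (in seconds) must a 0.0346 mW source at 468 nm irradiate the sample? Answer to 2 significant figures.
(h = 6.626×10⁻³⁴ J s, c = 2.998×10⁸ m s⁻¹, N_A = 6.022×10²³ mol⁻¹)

Product: (2.92×10⁻⁶ M)(0.189 L) = 5.519×10⁻⁷ mol.
Photons that must be absorbed: 5.519×10⁻⁷ / 0.79 = 6.986×10⁻⁷ mol.
Photon energy: hc/λ = 4.245×10⁻¹⁹ J; per mole, 2.556×10⁵ J mol⁻¹.
Energy required: 6.986×10⁻⁷ × 2.556×10⁵ = 0.1786 J.
Time: 0.1786 J / 3.46e-05 W = 5200 s.

t ≈ 5200 s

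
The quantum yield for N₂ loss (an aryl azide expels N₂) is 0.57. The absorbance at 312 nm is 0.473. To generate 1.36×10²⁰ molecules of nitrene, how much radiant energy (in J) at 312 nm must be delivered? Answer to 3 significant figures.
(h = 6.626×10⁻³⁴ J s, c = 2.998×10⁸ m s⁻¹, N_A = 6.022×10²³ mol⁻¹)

Product: 1.36×10²⁰ / 6.022×10²³ = 2.258×10⁻⁴ mol.
Photons that must be absorbed: 2.258×10⁻⁴ / 0.57 = 3.961×10⁻⁴ mol.
Fraction absorbed: 1 − 10^(−0.473) = 0.6635.
Incident photons needed: 3.961×10⁻⁴ / 0.6635 = 5.970×10⁻⁴ mol.
Photon energy: hc/λ = 6.367×10⁻¹⁹ J; per mole, 3.834×10⁵ J mol⁻¹.
Energy required: 5.970×10⁻⁴ × 3.834×10⁵ = 229 J.

229 J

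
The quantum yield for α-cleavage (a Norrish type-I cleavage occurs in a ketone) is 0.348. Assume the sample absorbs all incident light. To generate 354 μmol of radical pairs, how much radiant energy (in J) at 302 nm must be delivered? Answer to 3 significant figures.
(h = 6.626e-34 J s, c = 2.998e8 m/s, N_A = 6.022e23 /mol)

403 J

Product: 354 μmol = 3.54e-4 mol.
Photons that must be absorbed: 3.54e-4 / 0.348 = 0.001017 mol.
Photon energy: hc/λ = 6.578e-19 J; per mole, 3.961e5 J mol⁻¹.
Energy required: 0.001017 × 3.961e5 = 403 J.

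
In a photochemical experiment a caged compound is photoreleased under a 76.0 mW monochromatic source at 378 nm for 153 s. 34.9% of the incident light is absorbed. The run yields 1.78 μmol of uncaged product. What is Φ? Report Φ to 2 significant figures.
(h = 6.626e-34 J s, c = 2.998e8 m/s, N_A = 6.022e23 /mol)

Φ = 0.14

Product: 1.78 μmol = 1.78e-6 mol.
Photon energy at 378 nm: hc/λ = (6.626e-34)(2.998e8)/(378e-9) = 5.255e-19 J.
Energy delivered: (76.0 mW)(153 s) = 11.63 J.
Photons incident: 11.63 / 5.255e-19 = 2.213e19, i.e. 2.213e19/6.022e23 = 3.675e-5 mol.
Photons absorbed: 0.349 × 3.675e-5 = 1.283e-5 mol.
Φ = 1.78e-6 mol / 1.283e-5 mol photons = 0.14.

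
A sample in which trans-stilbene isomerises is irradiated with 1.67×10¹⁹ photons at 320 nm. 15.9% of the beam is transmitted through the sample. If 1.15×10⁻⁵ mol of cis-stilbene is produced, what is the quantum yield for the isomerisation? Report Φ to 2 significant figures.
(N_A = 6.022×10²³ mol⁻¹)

Moles of photons: 1.67×10¹⁹ / 6.022×10²³ = 2.773×10⁻⁵ mol.
Fraction absorbed: 1 − 15.9/100 = 0.8410.
Photons absorbed: 0.8410 × 2.773×10⁻⁵ = 2.332×10⁻⁵ mol.
Φ = 1.15×10⁻⁵ mol / 2.332×10⁻⁵ mol photons = 0.49.

Φ = 0.49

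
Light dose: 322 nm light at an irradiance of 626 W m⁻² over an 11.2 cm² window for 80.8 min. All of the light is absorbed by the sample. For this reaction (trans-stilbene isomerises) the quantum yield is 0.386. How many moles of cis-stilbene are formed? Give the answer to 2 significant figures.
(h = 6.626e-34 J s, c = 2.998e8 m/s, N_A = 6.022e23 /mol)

0.0035 mol

Photon energy at 322 nm: hc/λ = (6.626e-34)(2.998e8)/(322e-9) = 6.169e-19 J.
Energy delivered: (626 W m⁻²)(11.2e-4 m²)(4848 s) = 3399 J.
Photons incident: 3399 / 6.169e-19 = 5.510e21, i.e. 5.510e21/6.022e23 = 0.009150 mol.
Product: Φ × n_abs = 0.386 × 0.009150 = 0.003532 mol.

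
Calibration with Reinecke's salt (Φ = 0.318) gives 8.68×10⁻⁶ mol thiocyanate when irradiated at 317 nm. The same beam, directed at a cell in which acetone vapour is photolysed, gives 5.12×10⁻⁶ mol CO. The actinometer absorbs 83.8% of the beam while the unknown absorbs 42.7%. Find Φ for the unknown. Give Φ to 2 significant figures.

Photons absorbed by the actinometer: 8.68×10⁻⁶ / 0.318 = 2.730×10⁻⁵ mol.
Incident flux: 2.730×10⁻⁵ / 0.838 = 3.258×10⁻⁵ einstein.
Absorbed by unknown: 0.427 × 3.258×10⁻⁵ = 1.391×10⁻⁵ mol.
Φ(unknown) = 5.12×10⁻⁶ / 1.391×10⁻⁵ = 0.37.

Φ = 0.37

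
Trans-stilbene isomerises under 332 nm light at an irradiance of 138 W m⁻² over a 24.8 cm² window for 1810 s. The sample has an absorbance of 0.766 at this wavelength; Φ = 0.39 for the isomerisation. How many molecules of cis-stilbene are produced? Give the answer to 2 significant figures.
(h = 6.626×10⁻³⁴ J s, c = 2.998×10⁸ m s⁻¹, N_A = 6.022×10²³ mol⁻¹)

3.3×10²⁰ molecules

Photon energy at 332 nm: hc/λ = (6.626×10⁻³⁴)(2.998×10⁸)/(332×10⁻⁹) = 5.983×10⁻¹⁹ J.
Energy delivered: (138 W m⁻²)(24.8×10⁻⁴ m²)(1810 s) = 619.5 J.
Photons incident: 619.5 / 5.983×10⁻¹⁹ = 1.035×10²¹, i.e. 1.035×10²¹/6.022×10²³ = 0.001719 mol.
Fraction absorbed: 1 − 10^(−0.766) = 0.8286.
Photons absorbed: 0.8286 × 0.001719 = 0.001424 mol.
Product: Φ × n_abs = 0.39 × 0.001424 = 5.554×10⁻⁴ mol.
As a count: 5.554×10⁻⁴ × 6.022×10²³ = 3.3×10²⁰.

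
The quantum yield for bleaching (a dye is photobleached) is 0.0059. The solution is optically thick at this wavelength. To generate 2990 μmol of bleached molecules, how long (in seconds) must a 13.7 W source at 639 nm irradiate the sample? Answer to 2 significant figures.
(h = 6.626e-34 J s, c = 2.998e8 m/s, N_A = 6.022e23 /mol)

t ≈ 6900 s

Product: 2990 μmol = 0.00299 mol.
Photons that must be absorbed: 0.00299 / 0.0059 = 0.5068 mol.
Photon energy: hc/λ = 3.109e-19 J; per mole, 1.872e5 J mol⁻¹.
Energy required: 0.5068 × 1.872e5 = 9.487e4 J.
Time: 9.487e4 J / 13.7 W = 6900 s.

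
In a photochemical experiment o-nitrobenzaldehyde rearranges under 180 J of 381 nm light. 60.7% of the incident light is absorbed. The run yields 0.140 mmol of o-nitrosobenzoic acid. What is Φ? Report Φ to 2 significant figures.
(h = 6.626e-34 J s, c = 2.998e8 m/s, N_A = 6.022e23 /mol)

Product: 0.140 mmol = 1.40e-4 mol.
Photon energy at 381 nm: hc/λ = (6.626e-34)(2.998e8)/(381e-9) = 5.214e-19 J.
Photons incident: 180 / 5.214e-19 = 3.452e20, i.e. 3.452e20/6.022e23 = 5.732e-4 mol.
Photons absorbed: 0.607 × 5.732e-4 = 3.479e-4 mol.
Φ = 1.40e-4 mol / 3.479e-4 mol photons = 0.40.

Φ = 0.40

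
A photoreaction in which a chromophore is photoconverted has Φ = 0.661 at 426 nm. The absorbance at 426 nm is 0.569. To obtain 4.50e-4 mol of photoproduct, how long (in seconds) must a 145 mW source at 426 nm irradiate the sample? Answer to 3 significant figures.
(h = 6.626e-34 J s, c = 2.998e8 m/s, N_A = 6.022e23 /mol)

Photons that must be absorbed: 4.50e-4 / 0.661 = 6.808e-4 mol.
Fraction absorbed: 1 − 10^(−0.569) = 0.7302.
Incident photons needed: 6.808e-4 / 0.7302 = 9.323e-4 mol.
Photon energy: hc/λ = 4.663e-19 J; per mole, 2.808e5 J mol⁻¹.
Energy required: 9.323e-4 × 2.808e5 = 261.8 J.
Time: 261.8 J / 0.145 W = 1810 s.

t ≈ 1810 s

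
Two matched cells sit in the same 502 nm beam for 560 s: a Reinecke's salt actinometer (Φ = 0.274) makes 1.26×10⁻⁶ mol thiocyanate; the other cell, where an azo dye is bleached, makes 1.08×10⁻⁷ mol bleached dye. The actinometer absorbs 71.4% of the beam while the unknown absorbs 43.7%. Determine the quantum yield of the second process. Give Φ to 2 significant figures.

Photons absorbed by the actinometer: 1.26×10⁻⁶ / 0.274 = 4.599×10⁻⁶ mol.
Incident flux: 4.599×10⁻⁶ / 0.714 = 6.441×10⁻⁶ einstein.
Absorbed by unknown: 0.437 × 6.441×10⁻⁶ = 2.815×10⁻⁶ mol.
Φ(unknown) = 1.08×10⁻⁷ / 2.815×10⁻⁶ = 0.038.

Φ = 0.038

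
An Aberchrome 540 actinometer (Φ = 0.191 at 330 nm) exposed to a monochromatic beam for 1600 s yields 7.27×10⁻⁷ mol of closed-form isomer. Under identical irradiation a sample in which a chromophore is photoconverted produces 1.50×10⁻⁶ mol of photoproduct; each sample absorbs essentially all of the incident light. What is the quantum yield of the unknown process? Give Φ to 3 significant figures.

Φ = 0.394

Photons absorbed by the actinometer: 7.27×10⁻⁷ / 0.191 = 3.806×10⁻⁶ mol.
Φ(unknown) = 1.50×10⁻⁶ / 3.806×10⁻⁶ = 0.394.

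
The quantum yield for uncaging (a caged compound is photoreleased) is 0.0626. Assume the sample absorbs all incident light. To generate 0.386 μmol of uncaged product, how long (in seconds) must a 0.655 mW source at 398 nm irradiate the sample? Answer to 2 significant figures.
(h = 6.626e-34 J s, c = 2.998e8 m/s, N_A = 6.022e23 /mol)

Product: 0.386 μmol = 3.86e-7 mol.
Photons that must be absorbed: 3.86e-7 / 0.0626 = 6.166e-6 mol.
Photon energy: hc/λ = 4.991e-19 J; per mole, 3.006e5 J mol⁻¹.
Energy required: 6.166e-6 × 3.006e5 = 1.853 J.
Time: 1.853 J / 0.000655 W = 2800 s.

t ≈ 2800 s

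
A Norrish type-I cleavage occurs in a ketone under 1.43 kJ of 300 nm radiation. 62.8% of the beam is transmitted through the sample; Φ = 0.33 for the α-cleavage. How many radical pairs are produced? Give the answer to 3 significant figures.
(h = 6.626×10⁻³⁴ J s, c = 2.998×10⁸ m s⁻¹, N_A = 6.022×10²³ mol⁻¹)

2.65×10²⁰ radical pairs

Photon energy at 300 nm: hc/λ = (6.626×10⁻³⁴)(2.998×10⁸)/(300×10⁻⁹) = 6.622×10⁻¹⁹ J.
Incident energy: 1.43 kJ = 1430 J.
Photons incident: 1430 / 6.622×10⁻¹⁹ = 2.159×10²¹, i.e. 2.159×10²¹/6.022×10²³ = 0.003585 mol.
Fraction absorbed: 1 − 62.8/100 = 0.3720.
Photons absorbed: 0.3720 × 0.003585 = 0.001334 mol.
Product: Φ × n_abs = 0.33 × 0.001334 = 4.402×10⁻⁴ mol.
As a count: 4.402×10⁻⁴ × 6.022×10²³ = 2.65×10²⁰.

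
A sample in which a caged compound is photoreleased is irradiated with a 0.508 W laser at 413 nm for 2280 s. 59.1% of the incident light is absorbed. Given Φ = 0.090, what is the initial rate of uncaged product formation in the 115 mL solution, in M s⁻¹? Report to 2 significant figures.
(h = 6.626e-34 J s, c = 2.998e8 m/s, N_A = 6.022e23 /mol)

8.1e-7 M s⁻¹

Photon energy at 413 nm: hc/λ = (6.626e-34)(2.998e8)/(413e-9) = 4.810e-19 J.
Energy delivered: (0.508 W)(2280 s) = 1158 J.
Photons incident: 1158 / 4.810e-19 = 2.407e21, i.e. 2.407e21/6.022e23 = 0.003997 mol.
Photons absorbed: 0.591 × 0.003997 = 0.002362 mol.
Product formed: 0.090 × 0.002362 = 2.126e-4 mol.
Rate: 2.126e-4 mol / (2280 s × 0.115 L) = 8.1e-7 M s⁻¹.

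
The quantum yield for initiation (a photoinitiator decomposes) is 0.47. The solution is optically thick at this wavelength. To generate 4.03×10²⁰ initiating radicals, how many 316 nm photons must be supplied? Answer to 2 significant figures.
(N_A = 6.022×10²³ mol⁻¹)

Product: 4.03×10²⁰ / 6.022×10²³ = 6.692×10⁻⁴ mol.
Photons that must be absorbed: 6.692×10⁻⁴ / 0.47 = 0.001424 mol.
Photon count: 0.001424 × 6.022×10²³ = 8.6×10²⁰.

8.6×10²⁰ photons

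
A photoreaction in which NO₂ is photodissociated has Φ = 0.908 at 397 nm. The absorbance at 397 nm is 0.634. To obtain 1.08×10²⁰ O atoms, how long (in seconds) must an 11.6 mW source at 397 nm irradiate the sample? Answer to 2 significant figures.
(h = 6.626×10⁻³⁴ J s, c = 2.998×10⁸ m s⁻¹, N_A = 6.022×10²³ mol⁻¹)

t ≈ 6700 s

Product: 1.08×10²⁰ / 6.022×10²³ = 1.793×10⁻⁴ mol.
Photons that must be absorbed: 1.793×10⁻⁴ / 0.908 = 1.975×10⁻⁴ mol.
Fraction absorbed: 1 − 10^(−0.634) = 0.7677.
Incident photons needed: 1.975×10⁻⁴ / 0.7677 = 2.573×10⁻⁴ mol.
Photon energy: hc/λ = 5.004×10⁻¹⁹ J; per mole, 3.013×10⁵ J mol⁻¹.
Energy required: 2.573×10⁻⁴ × 3.013×10⁵ = 77.52 J.
Time: 77.52 J / 0.0116 W = 6700 s.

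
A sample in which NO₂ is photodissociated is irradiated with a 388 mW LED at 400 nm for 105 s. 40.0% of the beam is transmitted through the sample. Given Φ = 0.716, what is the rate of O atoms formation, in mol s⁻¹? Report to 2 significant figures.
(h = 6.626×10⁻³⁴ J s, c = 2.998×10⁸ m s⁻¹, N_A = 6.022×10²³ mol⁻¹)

5.6×10⁻⁷ mol s⁻¹

Photon energy at 400 nm: hc/λ = (6.626×10⁻³⁴)(2.998×10⁸)/(400×10⁻⁹) = 4.966×10⁻¹⁹ J.
Energy delivered: (388 mW)(105 s) = 40.74 J.
Photons incident: 40.74 / 4.966×10⁻¹⁹ = 8.204×10¹⁹, i.e. 8.204×10¹⁹/6.022×10²³ = 1.362×10⁻⁴ mol.
Fraction absorbed: 1 − 40.0/100 = 0.6000.
Photons absorbed: 0.6000 × 1.362×10⁻⁴ = 8.172×10⁻⁵ mol.
Product formed: 0.716 × 8.172×10⁻⁵ = 5.851×10⁻⁵ mol.
Rate: 5.851×10⁻⁵ / 105 s = 5.6×10⁻⁷ mol s⁻¹.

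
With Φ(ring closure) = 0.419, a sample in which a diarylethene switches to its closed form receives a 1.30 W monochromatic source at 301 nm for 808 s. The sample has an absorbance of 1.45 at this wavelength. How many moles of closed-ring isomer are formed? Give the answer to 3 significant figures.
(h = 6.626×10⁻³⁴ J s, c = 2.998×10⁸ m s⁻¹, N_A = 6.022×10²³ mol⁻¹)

Photon energy at 301 nm: hc/λ = (6.626×10⁻³⁴)(2.998×10⁸)/(301×10⁻⁹) = 6.600×10⁻¹⁹ J.
Energy delivered: (1.30 W)(808 s) = 1050 J.
Photons incident: 1050 / 6.600×10⁻¹⁹ = 1.591×10²¹, i.e. 1.591×10²¹/6.022×10²³ = 0.002642 mol.
Fraction absorbed: 1 − 10^(−1.45) = 0.9645.
Photons absorbed: 0.9645 × 0.002642 = 0.002548 mol.
Product: Φ × n_abs = 0.419 × 0.002548 = 0.001068 mol.

0.00107 mol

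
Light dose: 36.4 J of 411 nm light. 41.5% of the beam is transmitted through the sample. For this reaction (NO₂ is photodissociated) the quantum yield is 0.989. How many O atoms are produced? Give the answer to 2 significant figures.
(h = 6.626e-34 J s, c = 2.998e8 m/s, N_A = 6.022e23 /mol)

Photon energy at 411 nm: hc/λ = (6.626e-34)(2.998e8)/(411e-9) = 4.833e-19 J.
Photons incident: 36.4 / 4.833e-19 = 7.532e19, i.e. 7.532e19/6.022e23 = 1.251e-4 mol.
Fraction absorbed: 1 − 41.5/100 = 0.5850.
Photons absorbed: 0.5850 × 1.251e-4 = 7.318e-5 mol.
Product: Φ × n_abs = 0.989 × 7.318e-5 = 7.238e-5 mol.
As a count: 7.238e-5 × 6.022e23 = 4.4e19.

4.4e19 atoms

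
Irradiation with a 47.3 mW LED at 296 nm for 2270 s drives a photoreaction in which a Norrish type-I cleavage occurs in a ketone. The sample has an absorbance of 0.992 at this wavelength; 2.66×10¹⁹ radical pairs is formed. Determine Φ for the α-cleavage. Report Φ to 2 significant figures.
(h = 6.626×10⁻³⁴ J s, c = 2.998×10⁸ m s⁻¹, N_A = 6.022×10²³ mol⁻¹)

Product: 2.66×10¹⁹ / 6.022×10²³ = 4.417×10⁻⁵ mol.
Photon energy at 296 nm: hc/λ = (6.626×10⁻³⁴)(2.998×10⁸)/(296×10⁻⁹) = 6.711×10⁻¹⁹ J.
Energy delivered: (47.3 mW)(2270 s) = 107.4 J.
Photons incident: 107.4 / 6.711×10⁻¹⁹ = 1.600×10²⁰, i.e. 1.600×10²⁰/6.022×10²³ = 2.657×10⁻⁴ mol.
Fraction absorbed: 1 − 10^(−0.992) = 0.8981.
Photons absorbed: 0.8981 × 2.657×10⁻⁴ = 2.386×10⁻⁴ mol.
Φ = 4.417×10⁻⁵ mol / 2.386×10⁻⁴ mol photons = 0.19.

Φ = 0.19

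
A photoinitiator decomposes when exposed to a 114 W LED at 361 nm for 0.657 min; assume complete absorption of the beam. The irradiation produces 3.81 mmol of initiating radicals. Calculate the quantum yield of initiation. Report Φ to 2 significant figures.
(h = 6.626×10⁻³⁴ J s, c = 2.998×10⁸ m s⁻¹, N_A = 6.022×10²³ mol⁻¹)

Φ = 0.28

Product: 3.81 mmol = 0.00381 mol.
Photon energy at 361 nm: hc/λ = (6.626×10⁻³⁴)(2.998×10⁸)/(361×10⁻⁹) = 5.503×10⁻¹⁹ J.
Energy delivered: (114 W)(39.42 s) = 4494 J.
Photons incident: 4494 / 5.503×10⁻¹⁹ = 8.166×10²¹, i.e. 8.166×10²¹/6.022×10²³ = 0.01356 mol.
Φ = 0.00381 mol / 0.01356 mol photons = 0.28.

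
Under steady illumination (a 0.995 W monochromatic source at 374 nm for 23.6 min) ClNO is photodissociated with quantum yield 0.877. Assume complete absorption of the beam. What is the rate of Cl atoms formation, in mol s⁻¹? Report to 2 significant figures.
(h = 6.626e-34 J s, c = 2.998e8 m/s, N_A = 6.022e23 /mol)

2.7e-6 mol s⁻¹

Photon energy at 374 nm: hc/λ = (6.626e-34)(2.998e8)/(374e-9) = 5.311e-19 J.
Energy delivered: (0.995 W)(1416 s) = 1409 J.
Photons incident: 1409 / 5.311e-19 = 2.653e21, i.e. 2.653e21/6.022e23 = 0.004406 mol.
Product formed: 0.877 × 0.004406 = 0.003864 mol.
Rate: 0.003864 / 1416 s = 2.7e-6 mol s⁻¹.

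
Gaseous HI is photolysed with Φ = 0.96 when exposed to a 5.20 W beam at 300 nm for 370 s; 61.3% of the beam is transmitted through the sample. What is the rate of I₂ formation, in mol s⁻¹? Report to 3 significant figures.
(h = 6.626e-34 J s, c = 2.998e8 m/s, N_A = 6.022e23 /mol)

Photon energy at 300 nm: hc/λ = (6.626e-34)(2.998e8)/(300e-9) = 6.622e-19 J.
Energy delivered: (5.20 W)(370 s) = 1924 J.
Photons incident: 1924 / 6.622e-19 = 2.905e21, i.e. 2.905e21/6.022e23 = 0.004824 mol.
Fraction absorbed: 1 − 61.3/100 = 0.3870.
Photons absorbed: 0.3870 × 0.004824 = 0.001867 mol.
Product formed: 0.96 × 0.001867 = 0.001792 mol.
Rate: 0.001792 / 370 s = 4.84e-6 mol s⁻¹.

4.84e-6 mol s⁻¹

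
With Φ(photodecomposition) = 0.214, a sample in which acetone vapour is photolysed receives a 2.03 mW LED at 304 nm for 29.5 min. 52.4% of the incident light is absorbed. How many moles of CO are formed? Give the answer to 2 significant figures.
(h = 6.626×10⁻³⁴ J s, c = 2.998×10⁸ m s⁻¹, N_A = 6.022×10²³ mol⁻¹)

Photon energy at 304 nm: hc/λ = (6.626×10⁻³⁴)(2.998×10⁸)/(304×10⁻⁹) = 6.534×10⁻¹⁹ J.
Energy delivered: (2.03 mW)(1770 s) = 3.593 J.
Photons incident: 3.593 / 6.534×10⁻¹⁹ = 5.499×10¹⁸, i.e. 5.499×10¹⁸/6.022×10²³ = 9.132×10⁻⁶ mol.
Photons absorbed: 0.524 × 9.132×10⁻⁶ = 4.785×10⁻⁶ mol.
Product: Φ × n_abs = 0.214 × 4.785×10⁻⁶ = 1.024×10⁻⁶ mol.

1.0×10⁻⁶ mol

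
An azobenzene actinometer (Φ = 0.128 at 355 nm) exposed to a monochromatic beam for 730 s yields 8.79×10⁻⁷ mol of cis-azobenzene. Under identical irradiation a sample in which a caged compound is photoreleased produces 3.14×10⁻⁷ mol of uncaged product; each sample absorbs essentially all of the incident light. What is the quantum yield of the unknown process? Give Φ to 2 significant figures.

Φ = 0.046

Photons absorbed by the actinometer: 8.79×10⁻⁷ / 0.128 = 6.867×10⁻⁶ mol.
Φ(unknown) = 3.14×10⁻⁷ / 6.867×10⁻⁶ = 0.046.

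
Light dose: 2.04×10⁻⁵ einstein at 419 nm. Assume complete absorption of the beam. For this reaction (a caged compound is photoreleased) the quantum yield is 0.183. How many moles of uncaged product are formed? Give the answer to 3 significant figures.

Product: Φ × n_abs = 0.183 × 2.04×10⁻⁵ = 3.733×10⁻⁶ mol.

3.73×10⁻⁶ mol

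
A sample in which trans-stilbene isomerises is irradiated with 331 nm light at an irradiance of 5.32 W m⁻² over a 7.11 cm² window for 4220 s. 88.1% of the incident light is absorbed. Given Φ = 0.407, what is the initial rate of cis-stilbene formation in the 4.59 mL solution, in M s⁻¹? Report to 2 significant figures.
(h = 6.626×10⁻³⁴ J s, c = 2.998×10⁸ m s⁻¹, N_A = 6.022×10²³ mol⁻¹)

8.2×10⁻⁷ M s⁻¹

Photon energy at 331 nm: hc/λ = (6.626×10⁻³⁴)(2.998×10⁸)/(331×10⁻⁹) = 6.001×10⁻¹⁹ J.
Energy delivered: (5.32 W m⁻²)(7.11×10⁻⁴ m²)(4220 s) = 15.96 J.
Photons incident: 15.96 / 6.001×10⁻¹⁹ = 2.660×10¹⁹, i.e. 2.660×10¹⁹/6.022×10²³ = 4.417×10⁻⁵ mol.
Photons absorbed: 0.881 × 4.417×10⁻⁵ = 3.891×10⁻⁵ mol.
Product formed: 0.407 × 3.891×10⁻⁵ = 1.584×10⁻⁵ mol.
Rate: 1.584×10⁻⁵ mol / (4220 s × 0.00459 L) = 8.2×10⁻⁷ M s⁻¹.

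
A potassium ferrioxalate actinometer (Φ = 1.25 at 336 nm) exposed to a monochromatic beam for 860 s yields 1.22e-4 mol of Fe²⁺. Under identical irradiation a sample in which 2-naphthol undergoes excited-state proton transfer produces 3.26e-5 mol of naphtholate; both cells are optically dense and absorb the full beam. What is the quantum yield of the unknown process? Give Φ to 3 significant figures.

Φ = 0.334

Photons absorbed by the actinometer: 1.22e-4 / 1.25 = 9.760e-5 mol.
Φ(unknown) = 3.26e-5 / 9.760e-5 = 0.334.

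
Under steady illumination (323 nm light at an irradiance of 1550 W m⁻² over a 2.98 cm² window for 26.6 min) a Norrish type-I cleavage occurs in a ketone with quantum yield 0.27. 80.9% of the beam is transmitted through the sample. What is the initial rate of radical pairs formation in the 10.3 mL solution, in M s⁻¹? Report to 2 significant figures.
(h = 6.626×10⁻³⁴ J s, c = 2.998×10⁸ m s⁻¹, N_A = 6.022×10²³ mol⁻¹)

6.2×10⁻⁶ M s⁻¹

Photon energy at 323 nm: hc/λ = (6.626×10⁻³⁴)(2.998×10⁸)/(323×10⁻⁹) = 6.150×10⁻¹⁹ J.
Energy delivered: (1550 W m⁻²)(2.98×10⁻⁴ m²)(1596 s) = 737.2 J.
Photons incident: 737.2 / 6.150×10⁻¹⁹ = 1.199×10²¹, i.e. 1.199×10²¹/6.022×10²³ = 0.001991 mol.
Fraction absorbed: 1 − 80.9/100 = 0.1910.
Photons absorbed: 0.1910 × 0.001991 = 3.803×10⁻⁴ mol.
Product formed: 0.27 × 3.803×10⁻⁴ = 1.027×10⁻⁴ mol.
Rate: 1.027×10⁻⁴ mol / (1596 s × 0.0103 L) = 6.2×10⁻⁶ M s⁻¹.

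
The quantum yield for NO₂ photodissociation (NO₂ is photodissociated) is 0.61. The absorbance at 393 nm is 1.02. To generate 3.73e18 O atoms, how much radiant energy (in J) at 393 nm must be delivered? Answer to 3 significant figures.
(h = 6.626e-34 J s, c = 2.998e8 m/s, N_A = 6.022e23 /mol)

3.42 J

Product: 3.73e18 / 6.022e23 = 6.194e-6 mol.
Photons that must be absorbed: 6.194e-6 / 0.61 = 1.015e-5 mol.
Fraction absorbed: 1 − 10^(−1.02) = 0.9045.
Incident photons needed: 1.015e-5 / 0.9045 = 1.122e-5 mol.
Photon energy: hc/λ = 5.055e-19 J; per mole, 3.044e5 J mol⁻¹.
Energy required: 1.122e-5 × 3.044e5 = 3.42 J.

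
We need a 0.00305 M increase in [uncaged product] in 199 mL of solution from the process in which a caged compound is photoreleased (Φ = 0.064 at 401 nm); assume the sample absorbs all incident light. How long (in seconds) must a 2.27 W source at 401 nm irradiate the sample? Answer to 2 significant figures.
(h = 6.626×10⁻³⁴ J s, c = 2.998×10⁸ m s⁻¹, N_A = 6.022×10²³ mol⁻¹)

Product: (0.00305 M)(0.199 L) = 6.070×10⁻⁴ mol.
Photons that must be absorbed: 6.070×10⁻⁴ / 0.064 = 0.009484 mol.
Photon energy: hc/λ = 4.954×10⁻¹⁹ J; per mole, 2.983×10⁵ J mol⁻¹.
Energy required: 0.009484 × 2.983×10⁵ = 2829 J.
Time: 2829 J / 2.27 W = 1200 s.

t ≈ 1200 s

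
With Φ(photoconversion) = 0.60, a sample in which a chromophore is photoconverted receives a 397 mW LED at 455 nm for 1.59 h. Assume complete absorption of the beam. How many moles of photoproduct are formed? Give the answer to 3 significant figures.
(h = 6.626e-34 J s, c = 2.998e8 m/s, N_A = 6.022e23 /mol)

Photon energy at 455 nm: hc/λ = (6.626e-34)(2.998e8)/(455e-9) = 4.366e-19 J.
Energy delivered: (397 mW)(5724 s) = 2272 J.
Photons incident: 2272 / 4.366e-19 = 5.204e21, i.e. 5.204e21/6.022e23 = 0.008642 mol.
Product: Φ × n_abs = 0.60 × 0.008642 = 0.005185 mol.

0.00519 mol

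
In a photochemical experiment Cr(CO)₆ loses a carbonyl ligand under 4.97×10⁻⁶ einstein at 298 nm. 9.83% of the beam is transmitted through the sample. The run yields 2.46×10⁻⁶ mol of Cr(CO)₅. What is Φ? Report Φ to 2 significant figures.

Φ = 0.55

Fraction absorbed: 1 − 9.83/100 = 0.9017.
Photons absorbed: 0.9017 × 4.97×10⁻⁶ = 4.481×10⁻⁶ mol.
Φ = 2.46×10⁻⁶ mol / 4.481×10⁻⁶ mol photons = 0.55.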